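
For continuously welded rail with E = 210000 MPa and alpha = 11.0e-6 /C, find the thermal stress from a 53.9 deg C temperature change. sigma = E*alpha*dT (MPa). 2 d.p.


sigma = E * alpha * dT
sigma = 210000 * 11.0e-6 * 53.9
sigma = 2.31 * 53.9
sigma = 124.51 MPa

124.51


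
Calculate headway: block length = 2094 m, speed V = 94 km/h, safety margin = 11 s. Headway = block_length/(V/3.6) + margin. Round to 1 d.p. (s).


V = 94 / 3.6 = 26.1111 m/s
Block traversal time = 2094 / 26.1111 = 80.1957 s
Headway = 80.1957 + 11
Headway = 91.2 s

91.2


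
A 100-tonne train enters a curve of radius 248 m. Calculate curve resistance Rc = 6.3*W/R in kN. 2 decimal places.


Rc = 6.3 * W / R
Rc = 6.3 * 100 / 248
Rc = 630.0 / 248
Rc = 2.54 kN

2.54


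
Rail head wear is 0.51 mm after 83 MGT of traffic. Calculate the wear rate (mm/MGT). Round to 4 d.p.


Wear rate = total wear / cumulative tonnage
Rate = 0.51 / 83
Rate = 0.0061 mm/MGT

0.0061


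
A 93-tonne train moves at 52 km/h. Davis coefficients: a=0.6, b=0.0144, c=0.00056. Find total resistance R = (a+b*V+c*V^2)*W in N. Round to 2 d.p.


b*V = 0.0144 * 52 = 0.7488
c*V^2 = 0.00056 * 2704 = 1.51424
R_per_t = 0.6 + 0.7488 + 1.51424 = 2.86304 N/t
R_total = 2.86304 * 93 = 266.26 N

266.26


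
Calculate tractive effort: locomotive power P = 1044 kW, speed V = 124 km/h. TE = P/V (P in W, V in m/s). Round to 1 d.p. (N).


Convert: P = 1044 kW = 1044000 W
V = 124 / 3.6 = 34.4444 m/s
TE = 1044000 / 34.4444
TE = 30309.7 N

30309.7


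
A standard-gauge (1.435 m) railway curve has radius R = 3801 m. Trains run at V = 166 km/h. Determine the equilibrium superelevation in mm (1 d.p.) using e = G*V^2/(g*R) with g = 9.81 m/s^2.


Convert speed: V = 166 / 3.6 = 46.1111 m/s
Apply formula: e = 1.435 * 46.1111^2 / (9.81 * 3801)
e = 1.435 * 2126.2346 / 37287.81
e = 0.081827 m = 81.8 mm

81.8


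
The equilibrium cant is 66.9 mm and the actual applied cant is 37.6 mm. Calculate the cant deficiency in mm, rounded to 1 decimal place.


Cant deficiency = equilibrium cant - actual cant
CD = 66.9 - 37.6
CD = 29.3 mm

29.3


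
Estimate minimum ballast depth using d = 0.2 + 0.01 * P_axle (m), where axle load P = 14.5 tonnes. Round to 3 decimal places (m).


d = 0.2 + 0.01 * 14.5
d = 0.2 + 0.145
d = 0.345 m

0.345


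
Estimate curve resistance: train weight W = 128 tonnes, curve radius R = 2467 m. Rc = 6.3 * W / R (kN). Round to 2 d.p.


Rc = 6.3 * W / R
Rc = 6.3 * 128 / 2467
Rc = 806.4 / 2467
Rc = 0.33 kN

0.33


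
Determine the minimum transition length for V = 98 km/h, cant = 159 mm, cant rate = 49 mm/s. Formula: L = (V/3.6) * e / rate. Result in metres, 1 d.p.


Convert speed: V = 98 / 3.6 = 27.2222 m/s
L = 27.2222 * 159 / 49
L = 4328.3333 / 49
L = 88.3 m

88.3


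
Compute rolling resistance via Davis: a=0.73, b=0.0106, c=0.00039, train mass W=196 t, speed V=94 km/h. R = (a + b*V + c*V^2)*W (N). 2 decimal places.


b*V = 0.0106 * 94 = 0.9964
c*V^2 = 0.00039 * 8836 = 3.44604
R_per_t = 0.73 + 0.9964 + 3.44604 = 5.17244 N/t
R_total = 5.17244 * 196 = 1013.80 N

1013.80


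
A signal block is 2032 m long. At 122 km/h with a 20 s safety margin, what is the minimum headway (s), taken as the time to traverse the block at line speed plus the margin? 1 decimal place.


V = 122 / 3.6 = 33.8889 m/s
Block traversal time = 2032 / 33.8889 = 59.9607 s
Headway = 59.9607 + 20
Headway = 80.0 s

80.0


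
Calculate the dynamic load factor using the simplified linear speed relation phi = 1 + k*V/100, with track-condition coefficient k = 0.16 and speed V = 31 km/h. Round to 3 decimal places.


phi = 1 + k * V / 100
phi = 1 + 0.16 * 31 / 100
phi = 1 + 0.0496
phi = 1.050

1.050


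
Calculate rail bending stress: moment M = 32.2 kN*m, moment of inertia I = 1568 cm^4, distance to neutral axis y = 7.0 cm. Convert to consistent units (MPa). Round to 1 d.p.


Convert units:
M = 32.2 kN*m = 32200000 N*mm
y = 7.0 cm = 70 mm
I = 1568 cm^4 = 15680000 mm^4
sigma = 32200000 * 70 / 15680000
sigma = 143.8 MPa

143.8


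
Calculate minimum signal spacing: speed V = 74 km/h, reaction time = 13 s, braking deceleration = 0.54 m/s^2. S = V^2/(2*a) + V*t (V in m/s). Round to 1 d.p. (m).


V = 74 / 3.6 = 20.5556 m/s
Braking distance = 20.5556^2 / (2*0.54) = 391.2323 m
Sighting distance = 20.5556 * 13 = 267.2222 m
S = 391.2323 + 267.2222 = 658.5 m

658.5


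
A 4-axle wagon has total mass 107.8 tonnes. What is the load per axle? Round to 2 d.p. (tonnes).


Load per axle = total weight / number of axles
Load = 107.8 / 4
Load = 26.95 tonnes

26.95


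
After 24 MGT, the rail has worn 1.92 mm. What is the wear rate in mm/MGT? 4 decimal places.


Wear rate = total wear / cumulative tonnage
Rate = 1.92 / 24
Rate = 0.0800 mm/MGT

0.0800


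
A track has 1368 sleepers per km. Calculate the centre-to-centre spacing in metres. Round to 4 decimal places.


Spacing = 1000 m / number of sleepers
Spacing = 1000 / 1368
Spacing = 0.7310 m

0.7310


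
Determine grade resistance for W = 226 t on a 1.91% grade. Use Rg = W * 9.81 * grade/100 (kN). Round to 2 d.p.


Rg = W * 9.81 * grade / 100
Rg = 226 * 9.81 * 1.91 / 100
Rg = 2217.06 * 0.0191
Rg = 42.35 kN

42.35


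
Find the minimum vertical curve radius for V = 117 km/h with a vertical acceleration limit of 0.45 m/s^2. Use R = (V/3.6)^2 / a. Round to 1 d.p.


Convert speed: V = 117 / 3.6 = 32.5 m/s
V^2 = 1056.25 m^2/s^2
R_v = 1056.25 / 0.45
R_v = 2347.2 m

2347.2


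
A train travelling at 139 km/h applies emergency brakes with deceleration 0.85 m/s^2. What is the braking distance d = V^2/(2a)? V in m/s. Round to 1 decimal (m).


Convert speed: V = 139 / 3.6 = 38.6111 m/s
V^2 = 1490.8179
d = 1490.8179 / (2 * 0.85)
d = 1490.8179 / 1.7
d = 877.0 m

877.0


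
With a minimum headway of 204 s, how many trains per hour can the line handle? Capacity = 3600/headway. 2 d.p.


Capacity = 3600 / headway
Capacity = 3600 / 204
Capacity = 17.65 trains/hour

17.65


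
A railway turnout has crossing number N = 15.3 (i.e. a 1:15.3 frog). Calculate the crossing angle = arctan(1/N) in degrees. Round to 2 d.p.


1/N = 1/15.3 = 0.065359
angle = arctan(0.065359) = 0.065267 rad
angle = 0.065267 * 180/pi = 3.74 degrees

3.74


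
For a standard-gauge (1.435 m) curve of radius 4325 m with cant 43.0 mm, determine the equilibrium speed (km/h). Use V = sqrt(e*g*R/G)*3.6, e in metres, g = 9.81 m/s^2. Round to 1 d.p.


Convert cant: e = 43.0 mm = 0.0430 m
V_ms = sqrt(0.0430 * 9.81 * 4325 / 1.435)
V_ms = sqrt(1271.369164) = 35.6563 m/s
V = 35.6563 * 3.6 = 128.4 km/h

128.4


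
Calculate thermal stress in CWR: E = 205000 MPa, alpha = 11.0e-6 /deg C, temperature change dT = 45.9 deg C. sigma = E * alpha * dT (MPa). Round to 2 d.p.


sigma = E * alpha * dT
sigma = 205000 * 11.0e-6 * 45.9
sigma = 2.255 * 45.9
sigma = 103.50 MPa

103.50


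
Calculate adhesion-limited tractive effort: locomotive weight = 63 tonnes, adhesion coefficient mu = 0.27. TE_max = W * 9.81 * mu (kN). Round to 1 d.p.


TE_max = W * g * mu
TE_max = 63 * 9.81 * 0.27
TE_max = 618.03 * 0.27
TE_max = 166.9 kN

166.9


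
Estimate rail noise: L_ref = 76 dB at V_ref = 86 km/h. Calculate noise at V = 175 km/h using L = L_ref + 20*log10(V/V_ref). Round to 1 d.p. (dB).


V/V_ref = 175 / 86 = 2.034884
log10(2.034884) = 0.30854
20 * 0.30854 = 6.1708
L = 76 + 6.1708 = 82.2 dB

82.2


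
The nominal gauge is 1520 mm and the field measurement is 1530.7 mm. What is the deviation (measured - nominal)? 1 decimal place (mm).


Deviation = measured - nominal
Deviation = 1530.7 - 1520
Deviation = 10.7 mm

10.7


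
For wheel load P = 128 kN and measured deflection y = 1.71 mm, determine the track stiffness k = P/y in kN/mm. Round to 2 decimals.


Track stiffness k = P / y
k = 128 / 1.71
k = 74.85 kN/mm

74.85


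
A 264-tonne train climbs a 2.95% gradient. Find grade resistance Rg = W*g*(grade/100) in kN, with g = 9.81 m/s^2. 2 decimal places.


Rg = W * 9.81 * grade / 100
Rg = 264 * 9.81 * 2.95 / 100
Rg = 2589.84 * 0.0295
Rg = 76.40 kN

76.40


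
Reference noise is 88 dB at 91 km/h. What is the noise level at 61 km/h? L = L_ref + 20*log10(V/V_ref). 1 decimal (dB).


V/V_ref = 61 / 91 = 0.67033
log10(0.67033) = -0.173712
20 * -0.173712 = -3.4742
L = 88 + -3.4742 = 84.5 dB

84.5


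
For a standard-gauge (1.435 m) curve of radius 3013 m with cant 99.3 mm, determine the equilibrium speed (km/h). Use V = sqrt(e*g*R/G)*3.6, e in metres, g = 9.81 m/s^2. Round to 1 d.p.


Convert cant: e = 99.3 mm = 0.0993 m
V_ms = sqrt(0.0993 * 9.81 * 3013 / 1.435)
V_ms = sqrt(2045.339881) = 45.2254 m/s
V = 45.2254 * 3.6 = 162.8 km/h

162.8


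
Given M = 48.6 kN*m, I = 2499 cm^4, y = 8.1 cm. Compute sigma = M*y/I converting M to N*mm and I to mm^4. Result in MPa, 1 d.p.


Convert units:
M = 48.6 kN*m = 48600000 N*mm
y = 8.1 cm = 81 mm
I = 2499 cm^4 = 24990000 mm^4
sigma = 48600000 * 81 / 24990000
sigma = 157.5 MPa

157.5


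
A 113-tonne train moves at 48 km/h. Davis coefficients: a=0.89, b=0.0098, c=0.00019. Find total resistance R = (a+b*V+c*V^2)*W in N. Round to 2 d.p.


b*V = 0.0098 * 48 = 0.4704
c*V^2 = 0.00019 * 2304 = 0.43776
R_per_t = 0.89 + 0.4704 + 0.43776 = 1.79816 N/t
R_total = 1.79816 * 113 = 203.19 N

203.19


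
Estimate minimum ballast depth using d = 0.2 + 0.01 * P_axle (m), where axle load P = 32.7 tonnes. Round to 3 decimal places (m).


d = 0.2 + 0.01 * 32.7
d = 0.2 + 0.327
d = 0.527 m

0.527


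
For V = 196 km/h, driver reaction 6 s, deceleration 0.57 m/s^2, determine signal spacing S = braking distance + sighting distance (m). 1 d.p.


V = 196 / 3.6 = 54.4444 m/s
Braking distance = 54.4444^2 / (2*0.57) = 2600.1733 m
Sighting distance = 54.4444 * 6 = 326.6667 m
S = 2600.1733 + 326.6667 = 2926.8 m

2926.8


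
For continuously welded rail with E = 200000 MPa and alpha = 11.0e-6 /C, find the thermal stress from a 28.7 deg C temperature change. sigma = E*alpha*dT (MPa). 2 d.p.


sigma = E * alpha * dT
sigma = 200000 * 11.0e-6 * 28.7
sigma = 2.2 * 28.7
sigma = 63.14 MPa

63.14


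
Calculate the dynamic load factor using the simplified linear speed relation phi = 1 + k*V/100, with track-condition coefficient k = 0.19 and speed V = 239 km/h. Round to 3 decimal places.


phi = 1 + k * V / 100
phi = 1 + 0.19 * 239 / 100
phi = 1 + 0.4541
phi = 1.454

1.454


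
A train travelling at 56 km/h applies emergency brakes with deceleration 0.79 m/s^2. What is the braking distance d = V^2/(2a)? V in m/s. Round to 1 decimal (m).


Convert speed: V = 56 / 3.6 = 15.5556 m/s
V^2 = 241.9753
d = 241.9753 / (2 * 0.79)
d = 241.9753 / 1.58
d = 153.1 m

153.1


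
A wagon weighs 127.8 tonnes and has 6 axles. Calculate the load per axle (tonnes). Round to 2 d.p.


Load per axle = total weight / number of axles
Load = 127.8 / 6
Load = 21.30 tonnes

21.30


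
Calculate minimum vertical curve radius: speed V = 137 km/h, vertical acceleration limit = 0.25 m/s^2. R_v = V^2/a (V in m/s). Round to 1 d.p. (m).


Convert speed: V = 137 / 3.6 = 38.0556 m/s
V^2 = 1448.2253 m^2/s^2
R_v = 1448.2253 / 0.25
R_v = 5792.9 m

5792.9


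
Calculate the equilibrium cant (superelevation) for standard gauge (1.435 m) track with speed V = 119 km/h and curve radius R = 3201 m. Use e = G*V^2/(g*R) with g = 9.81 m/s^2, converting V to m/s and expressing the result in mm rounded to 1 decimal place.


Convert speed: V = 119 / 3.6 = 33.0556 m/s
Apply formula: e = 1.435 * 33.0556^2 / (9.81 * 3201)
e = 1.435 * 1092.6698 / 31401.81
e = 0.049933 m = 49.9 mm

49.9


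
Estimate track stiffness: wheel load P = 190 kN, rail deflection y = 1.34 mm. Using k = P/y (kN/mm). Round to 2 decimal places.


Track stiffness k = P / y
k = 190 / 1.34
k = 141.79 kN/mm

141.79


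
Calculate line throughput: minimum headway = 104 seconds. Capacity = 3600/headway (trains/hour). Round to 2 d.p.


Capacity = 3600 / headway
Capacity = 3600 / 104
Capacity = 34.62 trains/hour

34.62


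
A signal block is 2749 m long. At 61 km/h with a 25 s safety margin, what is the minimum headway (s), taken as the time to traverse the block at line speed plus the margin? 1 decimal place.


V = 61 / 3.6 = 16.9444 m/s
Block traversal time = 2749 / 16.9444 = 162.2361 s
Headway = 162.2361 + 25
Headway = 187.2 s

187.2


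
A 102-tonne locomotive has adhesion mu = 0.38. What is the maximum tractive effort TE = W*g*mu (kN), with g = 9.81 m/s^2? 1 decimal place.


TE_max = W * g * mu
TE_max = 102 * 9.81 * 0.38
TE_max = 1000.62 * 0.38
TE_max = 380.2 kN

380.2


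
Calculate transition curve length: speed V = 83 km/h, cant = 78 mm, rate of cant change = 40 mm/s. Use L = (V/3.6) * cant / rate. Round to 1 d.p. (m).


Convert speed: V = 83 / 3.6 = 23.0556 m/s
L = 23.0556 * 78 / 40
L = 1798.3333 / 40
L = 45.0 m

45.0


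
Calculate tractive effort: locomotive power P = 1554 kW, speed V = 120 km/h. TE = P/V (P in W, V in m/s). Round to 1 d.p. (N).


Convert: P = 1554 kW = 1554000 W
V = 120 / 3.6 = 33.3333 m/s
TE = 1554000 / 33.3333
TE = 46620.0 N

46620.0


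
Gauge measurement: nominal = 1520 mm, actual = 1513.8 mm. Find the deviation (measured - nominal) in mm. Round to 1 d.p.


Deviation = measured - nominal
Deviation = 1513.8 - 1520
Deviation = -6.2 mm

-6.2


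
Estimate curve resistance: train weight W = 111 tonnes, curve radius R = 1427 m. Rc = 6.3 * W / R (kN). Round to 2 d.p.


Rc = 6.3 * W / R
Rc = 6.3 * 111 / 1427
Rc = 699.3 / 1427
Rc = 0.49 kN

0.49


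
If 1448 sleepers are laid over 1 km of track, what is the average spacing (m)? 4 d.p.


Spacing = 1000 m / number of sleepers
Spacing = 1000 / 1448
Spacing = 0.6906 m

0.6906


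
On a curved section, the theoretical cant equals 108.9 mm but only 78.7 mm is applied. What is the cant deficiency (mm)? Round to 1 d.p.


Cant deficiency = equilibrium cant - actual cant
CD = 108.9 - 78.7
CD = 30.2 mm

30.2


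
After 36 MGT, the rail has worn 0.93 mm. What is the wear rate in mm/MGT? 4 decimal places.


Wear rate = total wear / cumulative tonnage
Rate = 0.93 / 36
Rate = 0.0258 mm/MGT

0.0258


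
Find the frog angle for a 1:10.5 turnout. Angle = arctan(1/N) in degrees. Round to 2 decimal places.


1/N = 1/10.5 = 0.095238
angle = arctan(0.095238) = 0.094952 rad
angle = 0.094952 * 180/pi = 5.44 degrees

5.44


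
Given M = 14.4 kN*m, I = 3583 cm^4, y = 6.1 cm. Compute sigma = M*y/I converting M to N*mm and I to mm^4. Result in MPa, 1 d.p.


Convert units:
M = 14.4 kN*m = 14400000 N*mm
y = 6.1 cm = 61 mm
I = 3583 cm^4 = 35830000 mm^4
sigma = 14400000 * 61 / 35830000
sigma = 24.5 MPa

24.5


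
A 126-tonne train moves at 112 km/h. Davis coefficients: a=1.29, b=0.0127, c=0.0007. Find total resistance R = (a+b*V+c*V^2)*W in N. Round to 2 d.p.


b*V = 0.0127 * 112 = 1.4224
c*V^2 = 0.0007 * 12544 = 8.7808
R_per_t = 1.29 + 1.4224 + 8.7808 = 11.4932 N/t
R_total = 11.4932 * 126 = 1448.14 N

1448.14


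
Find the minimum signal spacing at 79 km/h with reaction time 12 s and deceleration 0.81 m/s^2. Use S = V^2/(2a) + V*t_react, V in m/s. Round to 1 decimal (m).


V = 79 / 3.6 = 21.9444 m/s
Braking distance = 21.9444^2 / (2*0.81) = 297.2584 m
Sighting distance = 21.9444 * 12 = 263.3333 m
S = 297.2584 + 263.3333 = 560.6 m

560.6


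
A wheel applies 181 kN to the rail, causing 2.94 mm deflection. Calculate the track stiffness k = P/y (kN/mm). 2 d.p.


Track stiffness k = P / y
k = 181 / 2.94
k = 61.56 kN/mm

61.56


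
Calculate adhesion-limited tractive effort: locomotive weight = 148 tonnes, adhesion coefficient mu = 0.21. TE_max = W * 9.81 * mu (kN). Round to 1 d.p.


TE_max = W * g * mu
TE_max = 148 * 9.81 * 0.21
TE_max = 1451.88 * 0.21
TE_max = 304.9 kN

304.9


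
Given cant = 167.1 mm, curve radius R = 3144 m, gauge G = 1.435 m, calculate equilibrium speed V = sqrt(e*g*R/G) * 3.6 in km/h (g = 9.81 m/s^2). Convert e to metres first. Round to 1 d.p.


Convert cant: e = 167.1 mm = 0.1671 m
V_ms = sqrt(0.1671 * 9.81 * 3144 / 1.435)
V_ms = sqrt(3591.501843) = 59.9291 m/s
V = 59.9291 * 3.6 = 215.7 km/h

215.7


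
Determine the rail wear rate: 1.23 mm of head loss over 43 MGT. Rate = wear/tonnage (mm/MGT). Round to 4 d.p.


Wear rate = total wear / cumulative tonnage
Rate = 1.23 / 43
Rate = 0.0286 mm/MGT

0.0286


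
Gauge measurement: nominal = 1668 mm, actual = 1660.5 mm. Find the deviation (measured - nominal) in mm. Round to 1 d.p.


Deviation = measured - nominal
Deviation = 1660.5 - 1668
Deviation = -7.5 mm

-7.5


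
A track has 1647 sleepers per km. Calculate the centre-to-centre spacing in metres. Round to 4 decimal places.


Spacing = 1000 m / number of sleepers
Spacing = 1000 / 1647
Spacing = 0.6072 m

0.6072


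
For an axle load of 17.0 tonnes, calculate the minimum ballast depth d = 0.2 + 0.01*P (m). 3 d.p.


d = 0.2 + 0.01 * 17.0
d = 0.2 + 0.17
d = 0.370 m

0.370


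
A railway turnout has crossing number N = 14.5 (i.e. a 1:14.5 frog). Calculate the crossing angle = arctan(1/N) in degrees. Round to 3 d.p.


1/N = 1/14.5 = 0.068966
angle = arctan(0.068966) = 0.068856 rad
angle = 0.068856 * 180/pi = 3.945 degrees

3.945


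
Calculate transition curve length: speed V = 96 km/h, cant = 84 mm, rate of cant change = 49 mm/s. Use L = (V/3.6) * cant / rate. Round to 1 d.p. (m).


Convert speed: V = 96 / 3.6 = 26.6667 m/s
L = 26.6667 * 84 / 49
L = 2240.0 / 49
L = 45.7 m

45.7


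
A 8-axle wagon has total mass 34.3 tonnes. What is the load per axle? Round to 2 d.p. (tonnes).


Load per axle = total weight / number of axles
Load = 34.3 / 8
Load = 4.29 tonnes

4.29


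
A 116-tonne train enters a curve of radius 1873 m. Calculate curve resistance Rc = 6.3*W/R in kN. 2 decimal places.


Rc = 6.3 * W / R
Rc = 6.3 * 116 / 1873
Rc = 730.8 / 1873
Rc = 0.39 kN

0.39


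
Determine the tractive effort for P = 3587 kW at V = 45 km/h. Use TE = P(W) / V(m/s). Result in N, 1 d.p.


Convert: P = 3587 kW = 3587000 W
V = 45 / 3.6 = 12.5 m/s
TE = 3587000 / 12.5
TE = 286960.0 N

286960.0


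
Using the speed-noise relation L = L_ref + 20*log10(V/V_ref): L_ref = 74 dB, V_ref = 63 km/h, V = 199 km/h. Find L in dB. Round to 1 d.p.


V/V_ref = 199 / 63 = 3.15873
log10(3.15873) = 0.499513
20 * 0.499513 = 9.9903
L = 74 + 9.9903 = 84.0 dB

84.0


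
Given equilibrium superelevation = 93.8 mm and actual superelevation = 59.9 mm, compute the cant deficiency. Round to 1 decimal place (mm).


Cant deficiency = equilibrium cant - actual cant
CD = 93.8 - 59.9
CD = 33.9 mm

33.9


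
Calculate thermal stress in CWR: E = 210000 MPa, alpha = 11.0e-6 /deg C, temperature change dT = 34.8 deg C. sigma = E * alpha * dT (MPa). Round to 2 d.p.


sigma = E * alpha * dT
sigma = 210000 * 11.0e-6 * 34.8
sigma = 2.31 * 34.8
sigma = 80.39 MPa

80.39


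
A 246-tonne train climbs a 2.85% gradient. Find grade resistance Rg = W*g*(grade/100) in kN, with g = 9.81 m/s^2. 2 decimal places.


Rg = W * 9.81 * grade / 100
Rg = 246 * 9.81 * 2.85 / 100
Rg = 2413.26 * 0.0285
Rg = 68.78 kN

68.78


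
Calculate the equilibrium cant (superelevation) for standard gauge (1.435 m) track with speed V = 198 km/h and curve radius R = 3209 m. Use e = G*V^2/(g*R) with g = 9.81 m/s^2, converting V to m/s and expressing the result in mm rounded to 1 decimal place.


Convert speed: V = 198 / 3.6 = 55.0 m/s
Apply formula: e = 1.435 * 55.0^2 / (9.81 * 3209)
e = 1.435 * 3025.0 / 31480.29
e = 0.137892 m = 137.9 mm

137.9


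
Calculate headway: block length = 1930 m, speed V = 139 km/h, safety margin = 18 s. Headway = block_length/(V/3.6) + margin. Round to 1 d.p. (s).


V = 139 / 3.6 = 38.6111 m/s
Block traversal time = 1930 / 38.6111 = 49.9856 s
Headway = 49.9856 + 18
Headway = 68.0 s

68.0


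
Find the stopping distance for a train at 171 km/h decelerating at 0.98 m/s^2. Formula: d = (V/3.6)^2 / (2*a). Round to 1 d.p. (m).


Convert speed: V = 171 / 3.6 = 47.5 m/s
V^2 = 2256.25
d = 2256.25 / (2 * 0.98)
d = 2256.25 / 1.96
d = 1151.1 m

1151.1


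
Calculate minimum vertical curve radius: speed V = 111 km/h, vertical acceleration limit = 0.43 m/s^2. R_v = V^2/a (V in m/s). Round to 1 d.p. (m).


Convert speed: V = 111 / 3.6 = 30.8333 m/s
V^2 = 950.6944 m^2/s^2
R_v = 950.6944 / 0.43
R_v = 2210.9 m

2210.9


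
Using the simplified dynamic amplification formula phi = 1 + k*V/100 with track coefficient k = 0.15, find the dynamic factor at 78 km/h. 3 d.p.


phi = 1 + k * V / 100
phi = 1 + 0.15 * 78 / 100
phi = 1 + 0.117
phi = 1.117

1.117


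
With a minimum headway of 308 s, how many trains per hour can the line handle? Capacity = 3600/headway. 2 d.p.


Capacity = 3600 / headway
Capacity = 3600 / 308
Capacity = 11.69 trains/hour

11.69


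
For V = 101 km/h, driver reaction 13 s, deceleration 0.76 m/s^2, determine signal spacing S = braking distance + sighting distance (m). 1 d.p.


V = 101 / 3.6 = 28.0556 m/s
Braking distance = 28.0556^2 / (2*0.76) = 517.8383 m
Sighting distance = 28.0556 * 13 = 364.7222 m
S = 517.8383 + 364.7222 = 882.6 m

882.6


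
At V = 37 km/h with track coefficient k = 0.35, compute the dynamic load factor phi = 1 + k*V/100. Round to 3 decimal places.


phi = 1 + k * V / 100
phi = 1 + 0.35 * 37 / 100
phi = 1 + 0.1295
phi = 1.130

1.130


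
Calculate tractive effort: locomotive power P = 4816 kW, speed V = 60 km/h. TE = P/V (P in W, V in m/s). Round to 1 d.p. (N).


Convert: P = 4816 kW = 4816000 W
V = 60 / 3.6 = 16.6667 m/s
TE = 4816000 / 16.6667
TE = 288960.0 N

288960.0


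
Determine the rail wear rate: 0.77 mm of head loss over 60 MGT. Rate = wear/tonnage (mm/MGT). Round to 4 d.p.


Wear rate = total wear / cumulative tonnage
Rate = 0.77 / 60
Rate = 0.0128 mm/MGT

0.0128


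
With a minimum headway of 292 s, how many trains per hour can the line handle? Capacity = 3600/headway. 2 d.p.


Capacity = 3600 / headway
Capacity = 3600 / 292
Capacity = 12.33 trains/hour

12.33


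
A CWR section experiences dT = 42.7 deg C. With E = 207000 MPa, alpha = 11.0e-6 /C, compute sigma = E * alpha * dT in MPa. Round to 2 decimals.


sigma = E * alpha * dT
sigma = 207000 * 11.0e-6 * 42.7
sigma = 2.277 * 42.7
sigma = 97.23 MPa

97.23


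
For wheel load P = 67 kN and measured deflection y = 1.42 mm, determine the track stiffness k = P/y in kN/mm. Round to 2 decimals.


Track stiffness k = P / y
k = 67 / 1.42
k = 47.18 kN/mm

47.18


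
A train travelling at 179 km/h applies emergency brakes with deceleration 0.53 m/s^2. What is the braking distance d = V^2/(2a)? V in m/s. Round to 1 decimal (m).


Convert speed: V = 179 / 3.6 = 49.7222 m/s
V^2 = 2472.2994
d = 2472.2994 / (2 * 0.53)
d = 2472.2994 / 1.06
d = 2332.4 m

2332.4


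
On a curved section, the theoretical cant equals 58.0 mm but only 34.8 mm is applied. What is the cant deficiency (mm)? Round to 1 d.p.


Cant deficiency = equilibrium cant - actual cant
CD = 58.0 - 34.8
CD = 23.2 mm

23.2


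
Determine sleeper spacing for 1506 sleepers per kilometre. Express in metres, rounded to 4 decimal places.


Spacing = 1000 m / number of sleepers
Spacing = 1000 / 1506
Spacing = 0.6640 m

0.6640


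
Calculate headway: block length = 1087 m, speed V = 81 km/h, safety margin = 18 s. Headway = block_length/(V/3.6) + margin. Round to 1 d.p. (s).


V = 81 / 3.6 = 22.5 m/s
Block traversal time = 1087 / 22.5 = 48.3111 s
Headway = 48.3111 + 18
Headway = 66.3 s

66.3


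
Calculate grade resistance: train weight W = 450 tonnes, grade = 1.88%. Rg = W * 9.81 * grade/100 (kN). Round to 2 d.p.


Rg = W * 9.81 * grade / 100
Rg = 450 * 9.81 * 1.88 / 100
Rg = 4414.5 * 0.0188
Rg = 82.99 kN

82.99


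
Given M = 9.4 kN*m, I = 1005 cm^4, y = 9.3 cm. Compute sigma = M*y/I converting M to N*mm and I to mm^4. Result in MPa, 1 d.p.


Convert units:
M = 9.4 kN*m = 9400000 N*mm
y = 9.3 cm = 93 mm
I = 1005 cm^4 = 10050000 mm^4
sigma = 9400000 * 93 / 10050000
sigma = 87.0 MPa

87.0


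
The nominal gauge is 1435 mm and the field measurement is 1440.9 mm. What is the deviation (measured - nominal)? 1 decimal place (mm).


Deviation = measured - nominal
Deviation = 1440.9 - 1435
Deviation = 5.9 mm

5.9


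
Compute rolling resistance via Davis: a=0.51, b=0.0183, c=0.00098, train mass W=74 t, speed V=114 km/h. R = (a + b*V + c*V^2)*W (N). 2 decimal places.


b*V = 0.0183 * 114 = 2.0862
c*V^2 = 0.00098 * 12996 = 12.73608
R_per_t = 0.51 + 2.0862 + 12.73608 = 15.33228 N/t
R_total = 15.33228 * 74 = 1134.59 N

1134.59


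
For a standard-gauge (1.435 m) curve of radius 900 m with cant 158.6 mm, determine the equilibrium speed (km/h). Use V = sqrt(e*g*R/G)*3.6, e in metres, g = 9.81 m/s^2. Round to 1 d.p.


Convert cant: e = 158.6 mm = 0.1586 m
V_ms = sqrt(0.1586 * 9.81 * 900 / 1.435)
V_ms = sqrt(975.80446) = 31.2379 m/s
V = 31.2379 * 3.6 = 112.5 km/h

112.5


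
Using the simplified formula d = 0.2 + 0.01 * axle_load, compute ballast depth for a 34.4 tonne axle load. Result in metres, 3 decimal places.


d = 0.2 + 0.01 * 34.4
d = 0.2 + 0.344
d = 0.544 m

0.544


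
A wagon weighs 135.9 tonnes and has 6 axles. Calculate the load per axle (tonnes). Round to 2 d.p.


Load per axle = total weight / number of axles
Load = 135.9 / 6
Load = 22.65 tonnes

22.65


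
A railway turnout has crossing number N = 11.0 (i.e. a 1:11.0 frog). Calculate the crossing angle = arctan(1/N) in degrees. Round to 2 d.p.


1/N = 1/11.0 = 0.090909
angle = arctan(0.090909) = 0.09066 rad
angle = 0.09066 * 180/pi = 5.19 degrees

5.19


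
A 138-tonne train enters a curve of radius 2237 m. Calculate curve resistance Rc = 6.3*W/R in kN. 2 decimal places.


Rc = 6.3 * W / R
Rc = 6.3 * 138 / 2237
Rc = 869.4 / 2237
Rc = 0.39 kN

0.39


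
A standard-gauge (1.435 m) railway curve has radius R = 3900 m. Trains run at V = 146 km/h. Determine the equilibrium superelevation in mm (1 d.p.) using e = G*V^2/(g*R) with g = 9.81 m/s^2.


Convert speed: V = 146 / 3.6 = 40.5556 m/s
Apply formula: e = 1.435 * 40.5556^2 / (9.81 * 3900)
e = 1.435 * 1644.7531 / 38259.0
e = 0.061691 m = 61.7 mm

61.7


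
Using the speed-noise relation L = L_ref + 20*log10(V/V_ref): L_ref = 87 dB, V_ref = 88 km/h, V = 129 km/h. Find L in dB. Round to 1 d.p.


V/V_ref = 129 / 88 = 1.465909
log10(1.465909) = 0.166107
20 * 0.166107 = 3.3221
L = 87 + 3.3221 = 90.3 dB

90.3


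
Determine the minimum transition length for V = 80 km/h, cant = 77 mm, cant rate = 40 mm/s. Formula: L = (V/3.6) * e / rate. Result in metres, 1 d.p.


Convert speed: V = 80 / 3.6 = 22.2222 m/s
L = 22.2222 * 77 / 40
L = 1711.1111 / 40
L = 42.8 m

42.8


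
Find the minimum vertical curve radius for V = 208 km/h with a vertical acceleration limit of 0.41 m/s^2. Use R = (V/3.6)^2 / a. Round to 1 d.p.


Convert speed: V = 208 / 3.6 = 57.7778 m/s
V^2 = 3338.2716 m^2/s^2
R_v = 3338.2716 / 0.41
R_v = 8142.1 m

8142.1


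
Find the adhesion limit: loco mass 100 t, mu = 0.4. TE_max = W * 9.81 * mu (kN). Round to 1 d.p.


TE_max = W * g * mu
TE_max = 100 * 9.81 * 0.4
TE_max = 981.0 * 0.4
TE_max = 392.4 kN

392.4


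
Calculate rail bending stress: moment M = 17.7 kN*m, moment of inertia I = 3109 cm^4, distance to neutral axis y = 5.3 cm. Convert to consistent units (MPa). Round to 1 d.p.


Convert units:
M = 17.7 kN*m = 17700000 N*mm
y = 5.3 cm = 53 mm
I = 3109 cm^4 = 31090000 mm^4
sigma = 17700000 * 53 / 31090000
sigma = 30.2 MPa

30.2


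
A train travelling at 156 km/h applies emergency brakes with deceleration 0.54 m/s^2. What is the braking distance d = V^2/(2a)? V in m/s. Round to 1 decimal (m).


Convert speed: V = 156 / 3.6 = 43.3333 m/s
V^2 = 1877.7778
d = 1877.7778 / (2 * 0.54)
d = 1877.7778 / 1.08
d = 1738.7 m

1738.7


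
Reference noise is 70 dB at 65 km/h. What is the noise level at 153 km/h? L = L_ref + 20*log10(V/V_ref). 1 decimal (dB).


V/V_ref = 153 / 65 = 2.353846
log10(2.353846) = 0.371778
20 * 0.371778 = 7.4356
L = 70 + 7.4356 = 77.4 dB

77.4


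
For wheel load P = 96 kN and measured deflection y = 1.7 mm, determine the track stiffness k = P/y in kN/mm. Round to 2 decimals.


Track stiffness k = P / y
k = 96 / 1.7
k = 56.47 kN/mm

56.47


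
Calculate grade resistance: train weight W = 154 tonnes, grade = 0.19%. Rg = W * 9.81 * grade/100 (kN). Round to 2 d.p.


Rg = W * 9.81 * grade / 100
Rg = 154 * 9.81 * 0.19 / 100
Rg = 1510.74 * 0.0019
Rg = 2.87 kN

2.87


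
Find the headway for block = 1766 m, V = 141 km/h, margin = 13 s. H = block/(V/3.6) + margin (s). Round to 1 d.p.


V = 141 / 3.6 = 39.1667 m/s
Block traversal time = 1766 / 39.1667 = 45.0894 s
Headway = 45.0894 + 13
Headway = 58.1 s

58.1


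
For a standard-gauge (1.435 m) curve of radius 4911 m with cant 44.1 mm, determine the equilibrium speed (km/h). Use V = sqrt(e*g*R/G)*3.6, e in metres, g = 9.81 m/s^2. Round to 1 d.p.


Convert cant: e = 44.1 mm = 0.0441 m
V_ms = sqrt(0.0441 * 9.81 * 4911 / 1.435)
V_ms = sqrt(1480.558698) = 38.478 m/s
V = 38.478 * 3.6 = 138.5 km/h

138.5


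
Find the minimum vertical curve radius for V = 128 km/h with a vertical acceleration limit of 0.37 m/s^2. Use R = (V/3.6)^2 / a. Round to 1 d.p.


Convert speed: V = 128 / 3.6 = 35.5556 m/s
V^2 = 1264.1975 m^2/s^2
R_v = 1264.1975 / 0.37
R_v = 3416.8 m

3416.8


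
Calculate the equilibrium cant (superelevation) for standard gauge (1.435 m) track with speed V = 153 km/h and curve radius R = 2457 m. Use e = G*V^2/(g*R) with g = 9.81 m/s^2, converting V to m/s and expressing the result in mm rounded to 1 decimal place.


Convert speed: V = 153 / 3.6 = 42.5 m/s
Apply formula: e = 1.435 * 42.5^2 / (9.81 * 2457)
e = 1.435 * 1806.25 / 24103.17
e = 0.107536 m = 107.5 mm

107.5


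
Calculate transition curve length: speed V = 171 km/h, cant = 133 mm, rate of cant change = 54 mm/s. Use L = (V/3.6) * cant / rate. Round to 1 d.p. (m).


Convert speed: V = 171 / 3.6 = 47.5 m/s
L = 47.5 * 133 / 54
L = 6317.5 / 54
L = 117.0 m

117.0


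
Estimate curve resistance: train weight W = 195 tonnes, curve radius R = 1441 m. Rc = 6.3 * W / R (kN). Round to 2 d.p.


Rc = 6.3 * W / R
Rc = 6.3 * 195 / 1441
Rc = 1228.5 / 1441
Rc = 0.85 kN

0.85


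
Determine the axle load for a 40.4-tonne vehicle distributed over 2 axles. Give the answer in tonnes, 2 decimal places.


Load per axle = total weight / number of axles
Load = 40.4 / 2
Load = 20.20 tonnes

20.20


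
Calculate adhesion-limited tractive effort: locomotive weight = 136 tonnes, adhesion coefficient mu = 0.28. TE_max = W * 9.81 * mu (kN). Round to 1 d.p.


TE_max = W * g * mu
TE_max = 136 * 9.81 * 0.28
TE_max = 1334.16 * 0.28
TE_max = 373.6 kN

373.6


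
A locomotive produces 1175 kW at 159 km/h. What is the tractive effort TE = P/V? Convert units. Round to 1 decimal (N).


Convert: P = 1175 kW = 1175000 W
V = 159 / 3.6 = 44.1667 m/s
TE = 1175000 / 44.1667
TE = 26603.8 N

26603.8


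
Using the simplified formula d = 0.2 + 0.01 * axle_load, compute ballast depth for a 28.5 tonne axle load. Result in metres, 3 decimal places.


d = 0.2 + 0.01 * 28.5
d = 0.2 + 0.285
d = 0.485 m

0.485


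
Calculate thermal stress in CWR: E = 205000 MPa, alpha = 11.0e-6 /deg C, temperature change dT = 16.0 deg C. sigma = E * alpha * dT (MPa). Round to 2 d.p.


sigma = E * alpha * dT
sigma = 205000 * 11.0e-6 * 16.0
sigma = 2.255 * 16.0
sigma = 36.08 MPa

36.08


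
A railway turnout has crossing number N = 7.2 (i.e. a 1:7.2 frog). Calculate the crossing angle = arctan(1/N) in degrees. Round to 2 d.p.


1/N = 1/7.2 = 0.138889
angle = arctan(0.138889) = 0.138006 rad
angle = 0.138006 * 180/pi = 7.91 degrees

7.91


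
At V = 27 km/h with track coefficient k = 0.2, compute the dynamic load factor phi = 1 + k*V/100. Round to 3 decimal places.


phi = 1 + k * V / 100
phi = 1 + 0.2 * 27 / 100
phi = 1 + 0.054
phi = 1.054

1.054


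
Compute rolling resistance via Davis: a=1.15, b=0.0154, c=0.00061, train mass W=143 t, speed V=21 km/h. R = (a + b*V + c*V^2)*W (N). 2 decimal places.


b*V = 0.0154 * 21 = 0.3234
c*V^2 = 0.00061 * 441 = 0.26901
R_per_t = 1.15 + 0.3234 + 0.26901 = 1.74241 N/t
R_total = 1.74241 * 143 = 249.16 N

249.16


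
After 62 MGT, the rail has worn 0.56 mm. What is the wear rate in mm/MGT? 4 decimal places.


Wear rate = total wear / cumulative tonnage
Rate = 0.56 / 62
Rate = 0.0090 mm/MGT

0.0090


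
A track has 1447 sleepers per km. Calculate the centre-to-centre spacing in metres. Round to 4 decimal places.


Spacing = 1000 m / number of sleepers
Spacing = 1000 / 1447
Spacing = 0.6911 m

0.6911


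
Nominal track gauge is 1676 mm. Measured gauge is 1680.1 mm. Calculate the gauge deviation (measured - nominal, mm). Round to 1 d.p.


Deviation = measured - nominal
Deviation = 1680.1 - 1676
Deviation = 4.1 mm

4.1


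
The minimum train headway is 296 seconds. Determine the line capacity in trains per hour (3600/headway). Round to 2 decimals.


Capacity = 3600 / headway
Capacity = 3600 / 296
Capacity = 12.16 trains/hour

12.16


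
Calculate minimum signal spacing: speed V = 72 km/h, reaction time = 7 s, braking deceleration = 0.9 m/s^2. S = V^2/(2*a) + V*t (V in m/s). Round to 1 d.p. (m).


V = 72 / 3.6 = 20.0 m/s
Braking distance = 20.0^2 / (2*0.9) = 222.2222 m
Sighting distance = 20.0 * 7 = 140.0 m
S = 222.2222 + 140.0 = 362.2 m

362.2


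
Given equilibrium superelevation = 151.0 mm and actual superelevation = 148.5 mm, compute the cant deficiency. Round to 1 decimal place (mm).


Cant deficiency = equilibrium cant - actual cant
CD = 151.0 - 148.5
CD = 2.5 mm

2.5


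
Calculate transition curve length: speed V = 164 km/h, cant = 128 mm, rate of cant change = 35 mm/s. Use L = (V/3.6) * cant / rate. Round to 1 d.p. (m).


Convert speed: V = 164 / 3.6 = 45.5556 m/s
L = 45.5556 * 128 / 35
L = 5831.1111 / 35
L = 166.6 m

166.6


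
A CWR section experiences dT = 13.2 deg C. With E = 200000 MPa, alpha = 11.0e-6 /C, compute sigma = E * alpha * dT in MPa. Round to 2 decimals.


sigma = E * alpha * dT
sigma = 200000 * 11.0e-6 * 13.2
sigma = 2.2 * 13.2
sigma = 29.04 MPa

29.04


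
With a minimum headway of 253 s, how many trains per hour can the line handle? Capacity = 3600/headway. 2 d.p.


Capacity = 3600 / headway
Capacity = 3600 / 253
Capacity = 14.23 trains/hour

14.23


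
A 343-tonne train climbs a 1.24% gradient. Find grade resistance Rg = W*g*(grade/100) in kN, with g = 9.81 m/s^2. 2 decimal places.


Rg = W * 9.81 * grade / 100
Rg = 343 * 9.81 * 1.24 / 100
Rg = 3364.83 * 0.0124
Rg = 41.72 kN

41.72


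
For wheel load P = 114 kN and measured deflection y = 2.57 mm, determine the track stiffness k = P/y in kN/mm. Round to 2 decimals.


Track stiffness k = P / y
k = 114 / 2.57
k = 44.36 kN/mm

44.36


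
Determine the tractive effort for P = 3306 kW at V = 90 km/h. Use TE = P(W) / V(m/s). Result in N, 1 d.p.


Convert: P = 3306 kW = 3306000 W
V = 90 / 3.6 = 25.0 m/s
TE = 3306000 / 25.0
TE = 132240.0 N

132240.0


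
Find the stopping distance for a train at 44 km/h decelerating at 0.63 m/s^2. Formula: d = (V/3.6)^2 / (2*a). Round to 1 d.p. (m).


Convert speed: V = 44 / 3.6 = 12.2222 m/s
V^2 = 149.3827
d = 149.3827 / (2 * 0.63)
d = 149.3827 / 1.26
d = 118.6 m

118.6


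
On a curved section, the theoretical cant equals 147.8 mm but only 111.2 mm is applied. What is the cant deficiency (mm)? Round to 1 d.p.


Cant deficiency = equilibrium cant - actual cant
CD = 147.8 - 111.2
CD = 36.6 mm

36.6


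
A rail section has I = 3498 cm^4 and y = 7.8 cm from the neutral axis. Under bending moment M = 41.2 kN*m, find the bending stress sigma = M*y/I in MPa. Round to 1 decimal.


Convert units:
M = 41.2 kN*m = 41200000 N*mm
y = 7.8 cm = 78 mm
I = 3498 cm^4 = 34980000 mm^4
sigma = 41200000 * 78 / 34980000
sigma = 91.9 MPa

91.9


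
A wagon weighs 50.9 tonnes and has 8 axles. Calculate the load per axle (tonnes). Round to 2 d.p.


Load per axle = total weight / number of axles
Load = 50.9 / 8
Load = 6.36 tonnes

6.36


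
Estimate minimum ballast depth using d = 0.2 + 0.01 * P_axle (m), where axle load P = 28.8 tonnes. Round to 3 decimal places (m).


d = 0.2 + 0.01 * 28.8
d = 0.2 + 0.288
d = 0.488 m

0.488


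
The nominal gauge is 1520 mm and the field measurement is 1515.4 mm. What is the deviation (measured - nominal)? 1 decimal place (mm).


Deviation = measured - nominal
Deviation = 1515.4 - 1520
Deviation = -4.6 mm

-4.6


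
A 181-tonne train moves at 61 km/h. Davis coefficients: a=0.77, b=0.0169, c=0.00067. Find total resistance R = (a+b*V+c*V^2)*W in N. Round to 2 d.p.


b*V = 0.0169 * 61 = 1.0309
c*V^2 = 0.00067 * 3721 = 2.49307
R_per_t = 0.77 + 1.0309 + 2.49307 = 4.29397 N/t
R_total = 4.29397 * 181 = 777.21 N

777.21


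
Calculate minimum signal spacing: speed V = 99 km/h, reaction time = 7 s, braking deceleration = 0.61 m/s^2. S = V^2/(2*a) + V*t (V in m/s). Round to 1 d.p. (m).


V = 99 / 3.6 = 27.5 m/s
Braking distance = 27.5^2 / (2*0.61) = 619.877 m
Sighting distance = 27.5 * 7 = 192.5 m
S = 619.877 + 192.5 = 812.4 m

812.4


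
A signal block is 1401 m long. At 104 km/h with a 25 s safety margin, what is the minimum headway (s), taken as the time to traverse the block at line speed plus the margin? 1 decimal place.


V = 104 / 3.6 = 28.8889 m/s
Block traversal time = 1401 / 28.8889 = 48.4962 s
Headway = 48.4962 + 25
Headway = 73.5 s

73.5


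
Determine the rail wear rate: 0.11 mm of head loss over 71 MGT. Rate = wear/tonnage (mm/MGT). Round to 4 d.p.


Wear rate = total wear / cumulative tonnage
Rate = 0.11 / 71
Rate = 0.0015 mm/MGT

0.0015


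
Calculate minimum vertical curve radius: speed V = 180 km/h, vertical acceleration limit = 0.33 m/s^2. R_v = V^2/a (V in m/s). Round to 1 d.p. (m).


Convert speed: V = 180 / 3.6 = 50.0 m/s
V^2 = 2500.0 m^2/s^2
R_v = 2500.0 / 0.33
R_v = 7575.8 m

7575.8


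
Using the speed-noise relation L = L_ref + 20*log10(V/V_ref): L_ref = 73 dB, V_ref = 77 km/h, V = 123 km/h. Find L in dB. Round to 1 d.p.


V/V_ref = 123 / 77 = 1.597403
log10(1.597403) = 0.203414
20 * 0.203414 = 4.0683
L = 73 + 4.0683 = 77.1 dB

77.1


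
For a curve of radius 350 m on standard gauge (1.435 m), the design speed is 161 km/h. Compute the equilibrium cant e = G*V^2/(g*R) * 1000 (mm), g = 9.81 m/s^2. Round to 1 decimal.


Convert speed: V = 161 / 3.6 = 44.7222 m/s
Apply formula: e = 1.435 * 44.7222^2 / (9.81 * 350)
e = 1.435 * 2000.0772 / 3433.5
e = 0.835914 m = 835.9 mm

835.9


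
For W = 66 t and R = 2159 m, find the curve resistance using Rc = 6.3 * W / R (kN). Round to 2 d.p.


Rc = 6.3 * W / R
Rc = 6.3 * 66 / 2159
Rc = 415.8 / 2159
Rc = 0.19 kN

0.19


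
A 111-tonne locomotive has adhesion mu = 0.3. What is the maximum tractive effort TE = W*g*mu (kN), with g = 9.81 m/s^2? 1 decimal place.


TE_max = W * g * mu
TE_max = 111 * 9.81 * 0.3
TE_max = 1088.91 * 0.3
TE_max = 326.7 kN

326.7


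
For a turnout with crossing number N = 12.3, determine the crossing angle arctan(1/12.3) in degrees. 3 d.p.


1/N = 1/12.3 = 0.081301
angle = arctan(0.081301) = 0.081122 rad
angle = 0.081122 * 180/pi = 4.648 degrees

4.648


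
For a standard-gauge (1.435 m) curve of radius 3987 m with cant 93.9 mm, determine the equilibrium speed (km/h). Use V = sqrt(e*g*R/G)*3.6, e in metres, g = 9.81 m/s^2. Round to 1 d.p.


Convert cant: e = 93.9 mm = 0.0939 m
V_ms = sqrt(0.0939 * 9.81 * 3987 / 1.435)
V_ms = sqrt(2559.345598) = 50.59 m/s
V = 50.59 * 3.6 = 182.1 km/h

182.1


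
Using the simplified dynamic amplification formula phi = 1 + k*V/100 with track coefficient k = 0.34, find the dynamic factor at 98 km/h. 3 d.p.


phi = 1 + k * V / 100
phi = 1 + 0.34 * 98 / 100
phi = 1 + 0.3332
phi = 1.333

1.333
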